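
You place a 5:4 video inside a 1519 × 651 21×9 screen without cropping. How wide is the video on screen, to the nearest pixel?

5:4 is narrower than 21×9, so it spans the full height.
That makes the image 813.75 px wide (651 × 5/4).

814 px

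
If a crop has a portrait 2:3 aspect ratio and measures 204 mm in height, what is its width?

At portrait 2:3, 204 × 2/3 ≈ 136.

136 mm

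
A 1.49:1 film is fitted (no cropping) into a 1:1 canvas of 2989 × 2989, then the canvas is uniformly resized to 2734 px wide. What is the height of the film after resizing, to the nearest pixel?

1835 px

At 2989×2989 the film is width-limited, so height = 2989 / 1.490 ≈ 2006.04 px.
Resizing to 2734 px wide multiplies everything by 0.9147: 2006.04 → 1834.90 px.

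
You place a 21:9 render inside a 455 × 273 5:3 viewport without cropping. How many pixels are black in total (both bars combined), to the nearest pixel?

21:9 is wider than 5:3, so it spans the full width.
That makes the image 195.0000 px tall (455 × 9/21).
Black = 273 − 195.0000 = 78.0000 px.
Bar area = 78.0000 × 455 ≈ 35490 px.

35490 pixels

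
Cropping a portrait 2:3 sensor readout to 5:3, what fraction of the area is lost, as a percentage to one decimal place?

60.0%

5:3 is wider than portrait 2:3, so the crop keeps the full width and trims the height.
(0.667)/(1.667) ≈ 0.400 of the area survives, leaving 60.00% discarded.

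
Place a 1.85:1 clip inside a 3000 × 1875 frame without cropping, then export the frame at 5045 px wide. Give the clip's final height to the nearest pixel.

Fitted into 3000×1875, the clip spans the width; its height is 3000 / 1.850 ≈ 1621.62 px.
Resizing to 5045 px wide multiplies everything by 1.6817: 1621.62 → 2727.03 px.

2727 px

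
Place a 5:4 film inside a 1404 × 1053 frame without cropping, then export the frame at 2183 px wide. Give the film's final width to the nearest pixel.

2047 px

In the 1404×1053 frame the film fills the height: width = 1053 × 5/4 ≈ 1316.25 px.
Scaling 1404 → 2183 is ×1.5548, so the width becomes 1316.25 × 1.5548 ≈ 2046.56 px.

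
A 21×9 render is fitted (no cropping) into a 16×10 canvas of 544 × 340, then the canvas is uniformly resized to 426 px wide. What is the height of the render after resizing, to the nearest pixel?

At 544×340 the render is width-limited, so height = 544 × 9/21 ≈ 233.14 px.
Scaling 544 → 426 is ×0.7831, so the height becomes 233.14 × 0.7831 ≈ 182.57 px.

183 px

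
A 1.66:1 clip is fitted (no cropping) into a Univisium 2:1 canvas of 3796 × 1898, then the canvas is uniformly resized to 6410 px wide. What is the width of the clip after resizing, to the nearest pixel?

5320 px

At 3796×1898 the clip is height-limited, so width = 1898 × 1.660 ≈ 3150.68 px.
Resizing to 6410 px wide multiplies everything by 1.6886: 3150.68 → 5320.30 px.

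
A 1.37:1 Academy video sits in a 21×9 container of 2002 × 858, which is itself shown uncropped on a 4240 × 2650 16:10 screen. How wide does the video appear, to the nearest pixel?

2489 px

1.37:1 Academy in 2002×858: fills the height, so the video is 1175.46 × 858.00.
Second fit — the 21×9 canvas into 4240×2650 spans the width: 4240.00 × 1817.14 (×2.1179 from 2002×858).
So the video's width is 1175.46 × 2.1179 ≈ 2489.49.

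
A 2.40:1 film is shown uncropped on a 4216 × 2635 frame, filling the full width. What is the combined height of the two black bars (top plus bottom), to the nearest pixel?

878 px

Content height = 4216 / 2.400 ≈ 1756.67 px.
Black = 2635 − 1756.67 = 878.33 px.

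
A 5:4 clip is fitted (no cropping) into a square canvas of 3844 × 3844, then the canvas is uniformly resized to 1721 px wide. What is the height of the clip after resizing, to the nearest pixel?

In the 3844×3844 frame the clip fills the width: height = 3844 × 4/5 ≈ 3075.20 px.
The frame scales by 1721/3844 = 0.4477; 3075.20 × 0.4477 ≈ 1376.80 px.

1377 px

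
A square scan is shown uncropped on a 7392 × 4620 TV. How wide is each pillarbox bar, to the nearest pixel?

1386 px

square is narrower than 16:10, so it spans the full height.
Content width = 4620 × 1/1 ≈ 4620.00 px.
Black = 7392 − 4620.00 = 2772.00 px, or 1386.00 per bar.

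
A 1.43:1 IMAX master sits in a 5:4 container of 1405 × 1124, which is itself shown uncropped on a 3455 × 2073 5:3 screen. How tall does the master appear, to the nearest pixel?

Inside the 1405×1124 canvas the master is width-limited at 1405.00 × 982.52.
The 5:4 canvas is height-limited in 3455×2073, giving 2591.25 × 2073.00; scale factor 1.8443.
The master scales with it: height 982.52 × 1.8443 ≈ 1812.06.

1812 px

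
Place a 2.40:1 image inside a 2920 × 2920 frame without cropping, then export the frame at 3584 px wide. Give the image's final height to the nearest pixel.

1493 px

In the 2920×2920 frame the image fills the width: height = 2920 / 2.400 ≈ 1216.67 px.
The frame scales by 3584/2920 = 1.2274; 1216.67 × 1.2274 ≈ 1493.33 px.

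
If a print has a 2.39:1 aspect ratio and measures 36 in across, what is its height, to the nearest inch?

Height = 36 / 2.390 = 15.06.

15 in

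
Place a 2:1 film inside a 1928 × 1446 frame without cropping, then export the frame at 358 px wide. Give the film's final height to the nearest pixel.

In the 1928×1446 frame the film fills the width: height = 1928 × 1/2 ≈ 964.00 px.
The frame scales by 358/1928 = 0.1857; 964.00 × 0.1857 ≈ 179.00 px.

179 px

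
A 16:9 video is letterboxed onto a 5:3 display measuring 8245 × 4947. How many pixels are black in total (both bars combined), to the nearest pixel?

2549251 pixels

16:9 (1.778) > 5:3 (1.667), so the video fills the width.
The video is 8245 × 9/16 ≈ 4637.8125 px tall.
Black = 4947 − 4637.8125 = 309.1875 px.
Across the 8245-px span: 309.1875 × 8245 ≈ 2549251 px.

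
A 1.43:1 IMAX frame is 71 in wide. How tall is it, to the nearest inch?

Height = 71 / 1.430 = 49.65.

50 in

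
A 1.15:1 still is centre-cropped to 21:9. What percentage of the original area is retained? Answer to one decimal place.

49.3%

21:9 is wider than 1.15:1, so the crop keeps the full width and trims the height.
Fraction kept = (1.150)/(2.333) ≈ 49.29%.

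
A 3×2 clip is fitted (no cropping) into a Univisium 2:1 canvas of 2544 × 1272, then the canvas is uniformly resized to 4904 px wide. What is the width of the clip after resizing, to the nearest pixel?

Fitted into 2544×1272, the clip spans the height; its width is 1272 × 3/2 ≈ 1908.00 px.
Resizing to 4904 px wide multiplies everything by 1.9277: 1908.00 → 3678.00 px.

3678 px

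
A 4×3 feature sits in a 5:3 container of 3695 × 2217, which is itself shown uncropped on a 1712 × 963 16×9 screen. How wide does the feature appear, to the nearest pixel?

4×3 in 3695×2217: fills the height, so the feature is 2956.00 × 2217.00.
Second fit — the 5:3 canvas into 1712×963 spans the height: 1605.00 × 963.00 (×0.4344 from 3695×2217).
Applying the same ×0.4344: 2956.00 → 1284.00.

1284 px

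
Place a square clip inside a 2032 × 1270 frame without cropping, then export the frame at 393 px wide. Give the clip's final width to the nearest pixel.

At 2032×1270 the clip is height-limited, so width = 1270 × 1/1 ≈ 1270.00 px.
Resizing to 393 px wide multiplies everything by 0.1934: 1270.00 → 245.62 px.

246 px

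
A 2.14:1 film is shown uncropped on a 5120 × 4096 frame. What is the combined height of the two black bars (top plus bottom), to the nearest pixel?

1703 px

Since 2.140 > 1.250, the film is width-limited.
That makes the image 2392.52 px tall (5120 / 2.140).
Leftover height: 4096 − 2392.52 = 1703.48 px.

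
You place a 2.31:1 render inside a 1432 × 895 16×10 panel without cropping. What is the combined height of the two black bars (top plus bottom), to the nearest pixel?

2.31:1 is wider than 16×10, so it spans the full width.
The render is 1432 / 2.310 ≈ 619.91 px tall.
895 − 619.91 = 275.09 px of bars.

275 px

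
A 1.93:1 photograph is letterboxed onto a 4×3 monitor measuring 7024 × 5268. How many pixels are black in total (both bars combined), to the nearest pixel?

1.93:1 is wider than 4×3, so it spans the full width.
That makes the image 3639.3782 px tall (7024 / 1.930).
Leftover height: 5268 − 3639.3782 = 1628.6218 px.
That's 1628.6218 × 7024 ≈ 11439439 black pixels.

11439439 pixels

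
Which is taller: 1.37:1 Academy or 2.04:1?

1.37 and 2.04; 2.04 > 1.37. The smaller width-to-height ratio is the taller frame.

1.37:1 Academy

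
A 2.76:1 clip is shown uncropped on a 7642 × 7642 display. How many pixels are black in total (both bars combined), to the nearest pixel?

Since 2.760 > 1.000, the clip is width-limited.
Content height = 7642 / 2.760 ≈ 2768.8406 px.
Black = 7642 − 2768.8406 = 4873.1594 px.
Across the 7642-px span: 4873.1594 × 7642 ≈ 37240684 px.

37240684 pixels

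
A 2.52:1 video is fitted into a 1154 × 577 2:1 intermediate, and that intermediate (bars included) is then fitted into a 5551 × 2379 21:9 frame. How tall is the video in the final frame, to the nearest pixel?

Inside the 1154×577 canvas the video is width-limited at 1154.00 × 457.94.
2:1 in 5551×2379: fills the height, so the intermediate becomes 4758.00 × 2379.00 — a scale of ×4.1231.
So the video's height is 457.94 × 4.1231 ≈ 1888.10.

1888 px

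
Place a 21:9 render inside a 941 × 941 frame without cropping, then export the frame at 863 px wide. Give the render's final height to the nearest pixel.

370 px

At 941×941 the render is width-limited, so height = 941 × 9/21 ≈ 403.29 px.
The frame scales by 863/941 = 0.9171; 403.29 × 0.9171 ≈ 369.86 px.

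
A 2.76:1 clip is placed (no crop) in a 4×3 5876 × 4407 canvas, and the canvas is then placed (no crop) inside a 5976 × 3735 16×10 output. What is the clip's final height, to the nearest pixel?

1804 px

First fit — 2.76:1 into 5876×4407 spans the width: 5876.00 × 2128.99.
Second fit — the 4×3 canvas into 5976×3735 spans the height: 4980.00 × 3735.00 (×0.8475 from 5876×4407).
Applying the same ×0.8475: 2128.99 → 1804.35.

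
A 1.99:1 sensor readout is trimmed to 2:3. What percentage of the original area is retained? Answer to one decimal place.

33.5%

The height stays; only width is cut (since 2:3 is narrower than 1.99:1).
Fraction kept = (0.667)/(1.990) ≈ 33.50%.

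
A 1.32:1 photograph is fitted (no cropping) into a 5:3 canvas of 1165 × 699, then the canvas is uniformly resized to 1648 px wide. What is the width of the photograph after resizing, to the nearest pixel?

1305 px

At 1165×699 the photograph is height-limited, so width = 699 × 1.320 ≈ 922.68 px.
Resizing to 1648 px wide multiplies everything by 1.4146: 922.68 → 1305.22 px.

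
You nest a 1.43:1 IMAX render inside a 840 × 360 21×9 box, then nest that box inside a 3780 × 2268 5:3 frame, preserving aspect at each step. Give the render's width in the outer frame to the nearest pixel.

Inside the 840×360 canvas the render is height-limited at 514.80 × 360.00.
The 21×9 canvas is width-limited in 3780×2268, giving 3780.00 × 1620.00; scale factor 4.5000.
So the render's width is 514.80 × 4.5000 ≈ 2316.60.

2317 px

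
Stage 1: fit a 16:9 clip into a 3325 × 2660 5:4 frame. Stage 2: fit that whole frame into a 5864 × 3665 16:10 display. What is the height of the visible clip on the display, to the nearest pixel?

16:9 in 3325×2660: fills the width, so the clip is 3325.00 × 1870.31.
The 5:4 canvas is height-limited in 5864×3665, giving 4581.25 × 3665.00; scale factor 1.3778.
So the clip's height is 1870.31 × 1.3778 ≈ 2576.95.

2577 px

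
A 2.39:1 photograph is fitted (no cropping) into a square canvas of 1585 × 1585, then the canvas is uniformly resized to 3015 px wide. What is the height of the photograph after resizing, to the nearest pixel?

Fitted into 1585×1585, the photograph spans the width; its height is 1585 / 2.390 ≈ 663.18 px.
Scaling 1585 → 3015 is ×1.9022, so the height becomes 663.18 × 1.9022 ≈ 1261.51 px.

1262 px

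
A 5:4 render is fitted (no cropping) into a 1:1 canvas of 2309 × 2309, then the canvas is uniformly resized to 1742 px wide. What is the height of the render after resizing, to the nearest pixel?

In the 2309×2309 frame the render fills the width: height = 2309 × 4/5 ≈ 1847.20 px.
Resizing to 1742 px wide multiplies everything by 0.7544: 1847.20 → 1393.60 px.

1394 px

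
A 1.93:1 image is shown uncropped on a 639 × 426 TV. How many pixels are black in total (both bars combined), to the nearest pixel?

60649 pixels

1.93:1 is wider than 3:2, so it spans the full width.
The image is 639 / 1.930 ≈ 331.0881 px tall.
Leftover height: 426 − 331.0881 = 94.9119 px.
Bar area = 94.9119 × 639 ≈ 60649 px.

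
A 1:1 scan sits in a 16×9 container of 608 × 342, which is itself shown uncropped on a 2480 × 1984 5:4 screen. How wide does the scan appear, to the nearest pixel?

1395 px

1:1 in 608×342: fills the height, so the scan is 342.00 × 342.00.
The 16×9 canvas is width-limited in 2480×1984, giving 2480.00 × 1395.00; scale factor 4.0789.
The scan scales with it: width 342.00 × 4.0789 ≈ 1395.00.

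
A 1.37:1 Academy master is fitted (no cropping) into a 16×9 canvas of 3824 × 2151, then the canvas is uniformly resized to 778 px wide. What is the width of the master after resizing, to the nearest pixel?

600 px

At 3824×2151 the master is height-limited, so width = 2151 × 1.370 ≈ 2946.87 px.
Resizing to 778 px wide multiplies everything by 0.2035: 2946.87 → 599.55 px.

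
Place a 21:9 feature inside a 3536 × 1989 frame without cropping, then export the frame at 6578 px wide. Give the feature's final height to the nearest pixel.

In the 3536×1989 frame the feature fills the width: height = 3536 × 9/21 ≈ 1515.43 px.
Resizing to 6578 px wide multiplies everything by 1.8603: 1515.43 → 2819.14 px.

2819 px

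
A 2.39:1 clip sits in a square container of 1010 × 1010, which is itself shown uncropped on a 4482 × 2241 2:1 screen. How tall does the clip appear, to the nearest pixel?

First fit — 2.39:1 into 1010×1010 spans the width: 1010.00 × 422.59.
square in 4482×2241: fills the height, so the intermediate becomes 2241.00 × 2241.00 — a scale of ×2.2188.
So the clip's height is 422.59 × 2.2188 ≈ 937.66.

938 px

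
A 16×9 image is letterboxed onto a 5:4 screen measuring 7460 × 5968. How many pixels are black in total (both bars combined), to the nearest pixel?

13217255 pixels

16×9 (1.778) > 5:4 (1.250), so the image fills the width.
The image is 7460 × 9/16 ≈ 4196.2500 px tall.
Leftover height: 5968 − 4196.2500 = 1771.7500 px.
Across the 7460-px span: 1771.7500 × 7460 ≈ 13217255 px.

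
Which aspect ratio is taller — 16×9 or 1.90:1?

16×9

16×9 = 1.778 and 1.9; 1.9 > 1.778. The smaller width-to-height ratio is the taller frame.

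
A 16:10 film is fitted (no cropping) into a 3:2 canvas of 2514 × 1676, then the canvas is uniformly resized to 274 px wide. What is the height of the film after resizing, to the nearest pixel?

171 px

At 2514×1676 the film is width-limited, so height = 2514 × 10/16 ≈ 1571.25 px.
The frame scales by 274/2514 = 0.1090; 1571.25 × 0.1090 ≈ 171.25 px.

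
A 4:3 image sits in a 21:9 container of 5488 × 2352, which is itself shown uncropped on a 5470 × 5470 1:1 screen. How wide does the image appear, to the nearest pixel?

Inside the 5488×2352 canvas the image is height-limited at 3136.00 × 2352.00.
21:9 in 5470×5470: fills the width, so the intermediate becomes 5470.00 × 2344.29 — a scale of ×0.9967.
Applying the same ×0.9967: 3136.00 → 3125.71.

3126 px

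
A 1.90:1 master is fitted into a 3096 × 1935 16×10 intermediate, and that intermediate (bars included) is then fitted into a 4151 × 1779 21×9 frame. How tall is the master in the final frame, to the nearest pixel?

Inside the 3096×1935 canvas the master is width-limited at 3096.00 × 1629.47.
16×10 in 4151×1779: fills the height, so the intermediate becomes 2846.40 × 1779.00 — a scale of ×0.9194.
Applying the same ×0.9194: 1629.47 → 1498.11.

1498 px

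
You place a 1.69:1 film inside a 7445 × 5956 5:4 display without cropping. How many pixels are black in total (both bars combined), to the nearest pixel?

11544772 pixels

1.69:1 is wider than 5:4, so it spans the full width.
That makes the image 4405.3254 px tall (7445 / 1.690).
5956 − 4405.3254 = 1550.6746 px of bars.
That's 1550.6746 × 7445 ≈ 11544772 black pixels.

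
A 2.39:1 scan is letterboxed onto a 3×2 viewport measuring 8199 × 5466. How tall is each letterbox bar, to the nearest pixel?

1018 px

2.39:1 is wider than 3×2, so it spans the full width.
Content height = 8199 / 2.390 ≈ 3430.54 px.
5466 − 3430.54 = 2035.46 px of bars (1017.73 each).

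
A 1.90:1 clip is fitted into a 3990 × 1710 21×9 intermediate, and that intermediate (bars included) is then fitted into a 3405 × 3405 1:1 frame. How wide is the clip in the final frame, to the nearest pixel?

2773 px

First fit — 1.90:1 into 3990×1710 spans the height: 3249.00 × 1710.00.
The 21×9 canvas is width-limited in 3405×3405, giving 3405.00 × 1459.29; scale factor 0.8534.
The clip scales with it: width 3249.00 × 0.8534 ≈ 2772.64.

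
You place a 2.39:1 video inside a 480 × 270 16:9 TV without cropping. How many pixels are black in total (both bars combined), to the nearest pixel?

33198 pixels

Since 2.390 > 1.778, the video is width-limited.
The video is 480 / 2.390 ≈ 200.8368 px tall.
Black = 270 − 200.8368 = 69.1632 px.
That's 69.1632 × 480 ≈ 33198 black pixels.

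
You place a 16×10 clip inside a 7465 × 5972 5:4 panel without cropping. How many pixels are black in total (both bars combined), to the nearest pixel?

9752089 pixels

16×10 is wider than 5:4, so it spans the full width.
That makes the image 4665.6250 px tall (7465 × 10/16).
Black = 5972 − 4665.6250 = 1306.3750 px.
That's 1306.3750 × 7465 ≈ 9752089 black pixels.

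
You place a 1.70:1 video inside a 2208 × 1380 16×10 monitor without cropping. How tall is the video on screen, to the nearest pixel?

1299 px

1.70:1 (1.700) > 16×10 (1.600), so the video fills the width.
That makes the image 1298.82 px tall (2208 / 1.700).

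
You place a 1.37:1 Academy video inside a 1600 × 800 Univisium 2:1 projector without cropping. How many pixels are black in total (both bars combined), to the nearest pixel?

Since 1.370 < 2.000, the video is height-limited.
The video is 800 × 1.370 ≈ 1096.0000 px wide.
Black = 1600 − 1096.0000 = 504.0000 px.
That's 504.0000 × 800 ≈ 403200 black pixels.

403200 pixels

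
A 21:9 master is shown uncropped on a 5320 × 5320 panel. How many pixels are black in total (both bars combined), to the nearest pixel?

16172800 pixels

21:9 (2.333) > square (1.000), so the master fills the width.
Content height = 5320 × 9/21 ≈ 2280.0000 px.
5320 − 2280.0000 = 3040.0000 px of bars.
Across the 5320-px span: 3040.0000 × 5320 ≈ 16172800 px.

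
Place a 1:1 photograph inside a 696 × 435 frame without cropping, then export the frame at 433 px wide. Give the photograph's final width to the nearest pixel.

At 696×435 the photograph is height-limited, so width = 435 × 1/1 ≈ 435.00 px.
Scaling 696 → 433 is ×0.6221, so the width becomes 435.00 × 0.6221 ≈ 270.62 px.

271 px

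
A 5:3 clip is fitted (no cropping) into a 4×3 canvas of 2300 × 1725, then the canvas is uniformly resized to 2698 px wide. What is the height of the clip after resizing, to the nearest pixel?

1619 px

At 2300×1725 the clip is width-limited, so height = 2300 × 3/5 ≈ 1380.00 px.
Scaling 2300 → 2698 is ×1.1730, so the height becomes 1380.00 × 1.1730 ≈ 1618.80 px.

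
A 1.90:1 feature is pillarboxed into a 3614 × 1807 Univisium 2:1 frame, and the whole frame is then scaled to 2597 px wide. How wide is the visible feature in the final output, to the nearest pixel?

2467 px

Fitted into 3614×1807, the feature spans the height; its width is 1807 × 1.900 ≈ 3433.30 px.
Scaling 3614 → 2597 is ×0.7186, so the width becomes 3433.30 × 0.7186 ≈ 2467.15 px.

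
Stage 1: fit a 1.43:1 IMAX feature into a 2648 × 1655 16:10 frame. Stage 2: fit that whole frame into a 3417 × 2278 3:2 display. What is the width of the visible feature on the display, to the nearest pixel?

3054 px

First fit — 1.43:1 IMAX into 2648×1655 spans the height: 2366.65 × 1655.00.
16:10 in 3417×2278: fills the width, so the intermediate becomes 3417.00 × 2135.62 — a scale of ×1.2904.
So the feature's width is 2366.65 × 1.2904 ≈ 3053.94.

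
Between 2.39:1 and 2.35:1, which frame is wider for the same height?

2.39:1

2.39 and 2.35; 2.39 > 2.35.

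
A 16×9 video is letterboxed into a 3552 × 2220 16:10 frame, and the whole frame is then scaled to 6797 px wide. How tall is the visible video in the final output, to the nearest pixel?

3823 px

In the 3552×2220 frame the video fills the width: height = 3552 × 9/16 ≈ 1998.00 px.
Resizing to 6797 px wide multiplies everything by 1.9136: 1998.00 → 3823.31 px.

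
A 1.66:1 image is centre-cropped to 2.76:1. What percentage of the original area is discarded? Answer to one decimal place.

The width stays; only height is cut (since 2.76:1 is wider than 1.66:1).
(1.660)/(2.760) ≈ 0.601 of the area survives, leaving 39.86% discarded.

39.9%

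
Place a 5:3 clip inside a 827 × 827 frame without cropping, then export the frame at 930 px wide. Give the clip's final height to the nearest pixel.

In the 827×827 frame the clip fills the width: height = 827 × 3/5 ≈ 496.20 px.
The frame scales by 930/827 = 1.1245; 496.20 × 1.1245 ≈ 558.00 px.

558 px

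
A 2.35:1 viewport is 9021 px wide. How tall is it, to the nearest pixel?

9021 / 2.350 = 3838.72.

3839 px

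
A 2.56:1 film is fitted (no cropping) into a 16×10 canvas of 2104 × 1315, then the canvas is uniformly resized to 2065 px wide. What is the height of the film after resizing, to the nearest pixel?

Fitted into 2104×1315, the film spans the width; its height is 2104 / 2.560 ≈ 821.88 px.
Resizing to 2065 px wide multiplies everything by 0.9815: 821.88 → 806.64 px.

807 px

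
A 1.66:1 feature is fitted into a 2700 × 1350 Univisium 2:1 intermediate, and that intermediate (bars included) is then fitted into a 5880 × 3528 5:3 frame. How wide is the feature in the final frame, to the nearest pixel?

First fit — 1.66:1 into 2700×1350 spans the height: 2241.00 × 1350.00.
Second fit — the Univisium 2:1 canvas into 5880×3528 spans the width: 5880.00 × 2940.00 (×2.1778 from 2700×1350).
Applying the same ×2.1778: 2241.00 → 4880.40.

4880 px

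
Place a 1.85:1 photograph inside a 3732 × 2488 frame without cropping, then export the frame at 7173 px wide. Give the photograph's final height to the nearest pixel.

3877 px

At 3732×2488 the photograph is width-limited, so height = 3732 / 1.850 ≈ 2017.30 px.
Resizing to 7173 px wide multiplies everything by 1.9220: 2017.30 → 3877.30 px.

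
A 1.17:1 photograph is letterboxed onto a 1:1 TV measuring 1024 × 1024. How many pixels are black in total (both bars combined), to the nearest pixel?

1.17:1 is wider than 1:1, so it spans the full width.
The photograph is 1024 / 1.170 ≈ 875.2137 px tall.
1024 − 875.2137 = 148.7863 px of bars.
That's 148.7863 × 1024 ≈ 152357 black pixels.

152357 pixels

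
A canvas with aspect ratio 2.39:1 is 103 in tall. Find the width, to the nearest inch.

103 × 2.390 = 246.17.

246 in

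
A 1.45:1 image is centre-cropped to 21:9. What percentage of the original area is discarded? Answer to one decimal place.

The width stays; only height is cut (since 21:9 is wider than 1.45:1).
Area ratio = (1.450)/(2.333) = 62.14%; the remaining 37.86% is cropped out.

37.9%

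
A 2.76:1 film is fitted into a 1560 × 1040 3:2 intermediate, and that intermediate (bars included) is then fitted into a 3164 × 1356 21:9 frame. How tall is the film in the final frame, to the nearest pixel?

First fit — 2.76:1 into 1560×1040 spans the width: 1560.00 × 565.22.
The 3:2 canvas is height-limited in 3164×1356, giving 2034.00 × 1356.00; scale factor 1.3038.
Applying the same ×1.3038: 565.22 → 736.96.

737 px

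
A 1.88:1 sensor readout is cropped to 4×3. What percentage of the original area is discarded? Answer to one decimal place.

The height stays; only width is cut (since 4×3 is narrower than 1.88:1).
Area ratio = (1.333)/(1.880) = 70.92%; the remaining 29.08% is cropped out.

29.1%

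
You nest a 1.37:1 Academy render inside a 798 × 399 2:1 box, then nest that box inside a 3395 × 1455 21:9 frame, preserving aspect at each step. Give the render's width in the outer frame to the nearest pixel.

1993 px

1.37:1 Academy in 798×399: fills the height, so the render is 546.63 × 399.00.
Second fit — the 2:1 canvas into 3395×1455 spans the height: 2910.00 × 1455.00 (×3.6466 from 798×399).
Applying the same ×3.6466: 546.63 → 1993.35.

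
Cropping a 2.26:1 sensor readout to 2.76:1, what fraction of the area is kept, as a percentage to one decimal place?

Going from 2.26:1 to 2.76:1 means cutting height while keeping width.
Fraction kept = (2.260)/(2.760) ≈ 81.88%.

81.9%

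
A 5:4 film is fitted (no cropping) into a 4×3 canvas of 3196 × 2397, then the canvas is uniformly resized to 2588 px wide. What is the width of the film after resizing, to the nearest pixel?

Fitted into 3196×2397, the film spans the height; its width is 2397 × 5/4 ≈ 2996.25 px.
Resizing to 2588 px wide multiplies everything by 0.8098: 2996.25 → 2426.25 px.

2426 px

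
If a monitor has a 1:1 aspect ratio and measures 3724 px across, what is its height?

3724 px

At 1:1, 3724·1/1 ≈ 3724.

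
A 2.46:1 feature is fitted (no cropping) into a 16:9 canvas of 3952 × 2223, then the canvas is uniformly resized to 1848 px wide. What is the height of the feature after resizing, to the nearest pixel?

751 px

Fitted into 3952×2223, the feature spans the width; its height is 3952 / 2.460 ≈ 1606.50 px.
Scaling 3952 → 1848 is ×0.4676, so the height becomes 1606.50 × 0.4676 ≈ 751.22 px.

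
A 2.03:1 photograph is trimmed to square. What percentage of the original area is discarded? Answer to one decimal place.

50.7%

The height stays; only width is cut (since square is narrower than 2.03:1).
(1.000)/(2.030) ≈ 0.493 of the area survives, leaving 50.74% discarded.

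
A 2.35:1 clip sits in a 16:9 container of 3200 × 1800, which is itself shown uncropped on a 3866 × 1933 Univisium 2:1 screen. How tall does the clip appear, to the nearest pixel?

1462 px

2.35:1 in 3200×1800: fills the width, so the clip is 3200.00 × 1361.70.
16:9 in 3866×1933: fills the height, so the intermediate becomes 3436.44 × 1933.00 — a scale of ×1.0739.
Applying the same ×1.0739: 1361.70 → 1462.32.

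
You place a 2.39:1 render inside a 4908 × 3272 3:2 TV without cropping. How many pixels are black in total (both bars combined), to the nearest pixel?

Since 2.390 > 1.500, the render is width-limited.
Content height = 4908 / 2.390 ≈ 2053.5565 px.
Leftover height: 3272 − 2053.5565 = 1218.4435 px.
That's 1218.4435 × 4908 ≈ 5980121 black pixels.

5980121 pixels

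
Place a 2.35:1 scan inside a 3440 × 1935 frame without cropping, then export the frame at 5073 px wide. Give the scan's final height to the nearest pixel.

2159 px

In the 3440×1935 frame the scan fills the width: height = 3440 / 2.350 ≈ 1463.83 px.
Resizing to 5073 px wide multiplies everything by 1.4747: 1463.83 → 2158.72 px.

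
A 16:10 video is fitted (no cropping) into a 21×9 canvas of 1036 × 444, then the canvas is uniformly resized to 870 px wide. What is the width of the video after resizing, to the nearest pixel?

Fitted into 1036×444, the video spans the height; its width is 444 × 16/10 ≈ 710.40 px.
Scaling 1036 → 870 is ×0.8398, so the width becomes 710.40 × 0.8398 ≈ 596.57 px.

597 px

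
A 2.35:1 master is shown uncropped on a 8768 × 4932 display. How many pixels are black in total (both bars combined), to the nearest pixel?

10529808 pixels

2.35:1 (2.350) > 16:9 (1.778), so the master fills the width.
That makes the image 3731.0638 px tall (8768 / 2.350).
Black = 4932 − 3731.0638 = 1200.9362 px.
That's 1200.9362 × 8768 ≈ 10529808 black pixels.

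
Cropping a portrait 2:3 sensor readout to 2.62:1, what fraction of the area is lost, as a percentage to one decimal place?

74.6%

2.62:1 is wider than portrait 2:3, so the crop keeps the full width and trims the height.
(0.667)/(2.620) ≈ 0.254 of the area survives, leaving 74.55% discarded.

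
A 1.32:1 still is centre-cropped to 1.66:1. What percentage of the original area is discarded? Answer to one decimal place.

The width stays; only height is cut (since 1.66:1 is wider than 1.32:1).
(1.320)/(1.660) ≈ 0.795 of the area survives, leaving 20.48% discarded.

20.5%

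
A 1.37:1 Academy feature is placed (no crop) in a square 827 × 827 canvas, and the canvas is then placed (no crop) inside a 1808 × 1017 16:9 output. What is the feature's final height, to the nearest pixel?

First fit — 1.37:1 Academy into 827×827 spans the width: 827.00 × 603.65.
square in 1808×1017: fills the height, so the intermediate becomes 1017.00 × 1017.00 — a scale of ×1.2297.
The feature scales with it: height 603.65 × 1.2297 ≈ 742.34.

742 px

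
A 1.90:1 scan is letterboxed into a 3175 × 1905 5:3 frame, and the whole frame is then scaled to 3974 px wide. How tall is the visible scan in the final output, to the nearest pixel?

Fitted into 3175×1905, the scan spans the width; its height is 3175 / 1.900 ≈ 1671.05 px.
The frame scales by 3974/3175 = 1.2517; 1671.05 × 1.2517 ≈ 2091.58 px.

2092 px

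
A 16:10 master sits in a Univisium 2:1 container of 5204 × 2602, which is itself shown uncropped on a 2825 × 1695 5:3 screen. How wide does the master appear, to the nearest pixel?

16:10 in 5204×2602: fills the height, so the master is 4163.20 × 2602.00.
Second fit — the Univisium 2:1 canvas into 2825×1695 spans the width: 2825.00 × 1412.50 (×0.5429 from 5204×2602).
The master scales with it: width 4163.20 × 0.5429 ≈ 2260.00.

2260 px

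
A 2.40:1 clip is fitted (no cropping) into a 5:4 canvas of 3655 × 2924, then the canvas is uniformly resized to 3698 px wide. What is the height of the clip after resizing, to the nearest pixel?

In the 3655×2924 frame the clip fills the width: height = 3655 / 2.400 ≈ 1522.92 px.
Scaling 3655 → 3698 is ×1.0118, so the height becomes 1522.92 × 1.0118 ≈ 1540.83 px.

1541 px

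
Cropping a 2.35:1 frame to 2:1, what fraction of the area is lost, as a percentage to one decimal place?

The height stays; only width is cut (since 2:1 is narrower than 2.35:1).
Area ratio = (2.000)/(2.350) = 85.11%; the remaining 14.89% is cropped out.

14.9%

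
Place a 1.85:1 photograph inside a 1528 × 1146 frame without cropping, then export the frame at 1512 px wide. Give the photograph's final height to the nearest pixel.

Fitted into 1528×1146, the photograph spans the width; its height is 1528 / 1.850 ≈ 825.95 px.
Scaling 1528 → 1512 is ×0.9895, so the height becomes 825.95 × 0.9895 ≈ 817.30 px.

817 px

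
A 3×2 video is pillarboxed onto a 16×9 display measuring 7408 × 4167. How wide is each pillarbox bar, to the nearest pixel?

3×2 is narrower than 16×9, so it spans the full height.
The video is 4167 × 3/2 ≈ 6250.50 px wide.
7408 − 6250.50 = 1157.50 px of bars (578.75 each).

579 px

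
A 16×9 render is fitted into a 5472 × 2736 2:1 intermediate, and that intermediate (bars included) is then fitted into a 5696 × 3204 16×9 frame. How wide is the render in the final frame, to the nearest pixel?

5063 px

First fit — 16×9 into 5472×2736 spans the height: 4864.00 × 2736.00.
Second fit — the 2:1 canvas into 5696×3204 spans the width: 5696.00 × 2848.00 (×1.0409 from 5472×2736).
So the render's width is 4864.00 × 1.0409 ≈ 5063.11.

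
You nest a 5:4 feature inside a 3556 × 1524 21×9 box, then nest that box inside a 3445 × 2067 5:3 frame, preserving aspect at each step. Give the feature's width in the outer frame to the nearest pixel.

1846 px

Inside the 3556×1524 canvas the feature is height-limited at 1905.00 × 1524.00.
21×9 in 3445×2067: fills the width, so the intermediate becomes 3445.00 × 1476.43 — a scale of ×0.9688.
The feature scales with it: width 1905.00 × 0.9688 ≈ 1845.54.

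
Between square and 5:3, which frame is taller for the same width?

square

square = 1 and 5:3 = 1.667; 1.667 > 1. The smaller width-to-height ratio is the taller frame.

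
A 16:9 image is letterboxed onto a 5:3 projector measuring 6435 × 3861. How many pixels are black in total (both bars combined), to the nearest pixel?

1552846 pixels

Since 1.778 > 1.667, the image is width-limited.
The image is 6435 × 9/16 ≈ 3619.6875 px tall.
3861 − 3619.6875 = 241.3125 px of bars.
That's 241.3125 × 6435 ≈ 1552846 black pixels.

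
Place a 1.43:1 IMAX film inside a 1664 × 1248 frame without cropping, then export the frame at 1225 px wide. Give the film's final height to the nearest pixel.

Fitted into 1664×1248, the film spans the width; its height is 1664 / 1.430 ≈ 1163.64 px.
Resizing to 1225 px wide multiplies everything by 0.7362: 1163.64 → 856.64 px.

857 px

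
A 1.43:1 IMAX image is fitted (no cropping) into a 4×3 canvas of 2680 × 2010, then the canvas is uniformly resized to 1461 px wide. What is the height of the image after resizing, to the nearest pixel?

In the 2680×2010 frame the image fills the width: height = 2680 / 1.430 ≈ 1874.13 px.
Resizing to 1461 px wide multiplies everything by 0.5451: 1874.13 → 1021.68 px.

1022 px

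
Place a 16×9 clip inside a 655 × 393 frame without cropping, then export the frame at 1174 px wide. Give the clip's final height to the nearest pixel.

At 655×393 the clip is width-limited, so height = 655 × 9/16 ≈ 368.44 px.
Resizing to 1174 px wide multiplies everything by 1.7924: 368.44 → 660.38 px.

660 px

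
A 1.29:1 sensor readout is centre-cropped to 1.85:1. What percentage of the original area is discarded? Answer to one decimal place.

30.3%

1.85:1 is wider than 1.29:1, so the crop keeps the full width and trims the height.
Area ratio = (1.290)/(1.850) = 69.73%; the remaining 30.27% is cropped out.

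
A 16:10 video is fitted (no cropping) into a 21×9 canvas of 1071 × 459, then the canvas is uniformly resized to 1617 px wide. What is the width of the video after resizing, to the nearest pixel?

1109 px

In the 1071×459 frame the video fills the height: width = 459 × 16/10 ≈ 734.40 px.
Resizing to 1617 px wide multiplies everything by 1.5098: 734.40 → 1108.80 px.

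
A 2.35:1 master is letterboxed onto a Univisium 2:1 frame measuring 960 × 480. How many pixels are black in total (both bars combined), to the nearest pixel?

Since 2.350 > 2.000, the master is width-limited.
That makes the image 408.5106 px tall (960 / 2.350).
Leftover height: 480 − 408.5106 = 71.4894 px.
That's 71.4894 × 960 ≈ 68630 black pixels.

68630 pixels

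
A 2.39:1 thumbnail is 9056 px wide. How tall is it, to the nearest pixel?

3789 px

9056 / 2.390 = 3789.12.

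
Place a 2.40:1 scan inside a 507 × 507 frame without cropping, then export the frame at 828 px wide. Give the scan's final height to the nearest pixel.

At 507×507 the scan is width-limited, so height = 507 / 2.400 ≈ 211.25 px.
The frame scales by 828/507 = 1.6331; 211.25 × 1.6331 ≈ 345.00 px.

345 px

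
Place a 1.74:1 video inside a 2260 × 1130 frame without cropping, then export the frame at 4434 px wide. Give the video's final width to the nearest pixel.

3858 px

In the 2260×1130 frame the video fills the height: width = 1130 × 1.740 ≈ 1966.20 px.
Scaling 2260 → 4434 is ×1.9619, so the width becomes 1966.20 × 1.9619 ≈ 3857.58 px.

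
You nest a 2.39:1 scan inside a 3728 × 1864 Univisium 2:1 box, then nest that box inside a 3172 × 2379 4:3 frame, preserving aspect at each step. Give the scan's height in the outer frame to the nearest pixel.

1327 px

2.39:1 in 3728×1864: fills the width, so the scan is 3728.00 × 1559.83.
Second fit — the Univisium 2:1 canvas into 3172×2379 spans the width: 3172.00 × 1586.00 (×0.8509 from 3728×1864).
So the scan's height is 1559.83 × 0.8509 ≈ 1327.20.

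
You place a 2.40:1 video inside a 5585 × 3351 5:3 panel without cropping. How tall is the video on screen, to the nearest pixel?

Since 2.400 > 1.667, the video is width-limited.
The video is 5585 / 2.400 ≈ 2327.08 px tall.

2327 px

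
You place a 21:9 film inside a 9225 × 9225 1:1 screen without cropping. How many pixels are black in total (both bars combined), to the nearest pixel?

48628929 pixels

21:9 (2.333) > 1:1 (1.000), so the film fills the width.
Content height = 9225 × 9/21 ≈ 3953.5714 px.
9225 − 3953.5714 = 5271.4286 px of bars.
Across the 9225-px span: 5271.4286 × 9225 ≈ 48628929 px.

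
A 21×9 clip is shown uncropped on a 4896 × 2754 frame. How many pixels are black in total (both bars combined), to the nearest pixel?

Since 2.333 > 1.778, the clip is width-limited.
Content height = 4896 × 9/21 ≈ 2098.2857 px.
Leftover height: 2754 − 2098.2857 = 655.7143 px.
Across the 4896-px span: 655.7143 × 4896 ≈ 3210377 px.

3210377 pixels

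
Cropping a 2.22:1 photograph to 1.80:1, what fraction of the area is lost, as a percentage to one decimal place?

Going from 2.22:1 to 1.80:1 means cutting width while keeping height.
Area ratio = (1.800)/(2.220) = 81.08%; the remaining 18.92% is cropped out.

18.9%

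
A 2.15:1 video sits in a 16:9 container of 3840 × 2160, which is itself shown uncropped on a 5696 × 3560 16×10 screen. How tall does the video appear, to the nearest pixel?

2649 px

Inside the 3840×2160 canvas the video is width-limited at 3840.00 × 1786.05.
16:9 in 5696×3560: fills the width, so the intermediate becomes 5696.00 × 3204.00 — a scale of ×1.4833.
Applying the same ×1.4833: 1786.05 → 2649.30.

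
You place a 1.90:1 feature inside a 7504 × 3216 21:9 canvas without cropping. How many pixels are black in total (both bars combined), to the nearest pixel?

4481818 pixels

1.90:1 is narrower than 21:9, so it spans the full height.
That makes the image 6110.4000 px wide (3216 × 1.900).
Black = 7504 − 6110.4000 = 1393.6000 px.
That's 1393.6000 × 3216 ≈ 4481818 black pixels.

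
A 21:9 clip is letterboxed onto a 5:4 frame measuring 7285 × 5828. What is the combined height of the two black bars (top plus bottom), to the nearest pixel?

21:9 (2.333) > 5:4 (1.250), so the clip fills the width.
Content height = 7285 × 9/21 ≈ 3122.14 px.
5828 − 3122.14 = 2705.86 px of bars.

2706 px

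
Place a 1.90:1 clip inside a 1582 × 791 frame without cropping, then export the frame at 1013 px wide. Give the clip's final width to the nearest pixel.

At 1582×791 the clip is height-limited, so width = 791 × 1.900 ≈ 1502.90 px.
Resizing to 1013 px wide multiplies everything by 0.6403: 1502.90 → 962.35 px.

962 px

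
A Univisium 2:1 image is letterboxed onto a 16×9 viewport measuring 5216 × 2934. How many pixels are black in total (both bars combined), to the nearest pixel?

1700416 pixels

Since 2.000 > 1.778, the image is width-limited.
Content height = 5216 × 1/2 ≈ 2608.0000 px.
2934 − 2608.0000 = 326.0000 px of bars.
Bar area = 326.0000 × 5216 ≈ 1700416 px.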